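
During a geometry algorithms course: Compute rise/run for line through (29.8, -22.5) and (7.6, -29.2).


slope = (y2-y1)/(x2-x1) = ((-29.2)-(-22.5))/(7.6-29.8) = (-6.7)/(-22.2) = 0.3018

0.3018


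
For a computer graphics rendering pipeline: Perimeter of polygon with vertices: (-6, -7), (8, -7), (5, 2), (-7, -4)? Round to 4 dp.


Sides: (-6, -7)->(8, -7): sqrt(196) = 14, (8, -7)->(5, 2): sqrt(90) = 9.486833, (5, 2)->(-7, -4): sqrt(180) = 13.416408, (-7, -4)->(-6, -7): sqrt(10) = 3.162278
Sum = 40.065519
Perimeter = 40.0655

40.0655


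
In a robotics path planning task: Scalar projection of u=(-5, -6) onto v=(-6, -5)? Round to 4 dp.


u.v = 60, |v| = sqrt(61) = 7.8102
Scalar projection = u.v / |v| = 60 / sqrt(61) = 7.6822

7.6822


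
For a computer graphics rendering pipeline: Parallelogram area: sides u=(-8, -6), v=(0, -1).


|u x v| = |(-8)*(-1) - (-6)*0|
= |8 - 0| = 8

8


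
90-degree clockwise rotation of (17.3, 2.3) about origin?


90° CW: (x,y) -> (y, -x)
(17.3,2.3) -> (2.3, -17.3)

(2.3, -17.3)


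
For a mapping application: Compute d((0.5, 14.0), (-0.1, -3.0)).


dx=-0.6, dy=-17
d^2 = (-0.6)^2 + (-17)^2 = 289.36
d = sqrt(289.36) = 17.0106

17.0106


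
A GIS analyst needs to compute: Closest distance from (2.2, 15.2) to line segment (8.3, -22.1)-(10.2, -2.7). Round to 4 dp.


Project P onto AB: t = 1 (clamped to [0,1])
Closest point on segment: (10.2, -2.7)
Distance: 19.6064

19.6064


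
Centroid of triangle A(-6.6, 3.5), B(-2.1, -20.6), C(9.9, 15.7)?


Centroid = ((x_A+x_B+x_C)/3, (y_A+y_B+y_C)/3)
= (((-6.6)+(-2.1)+9.9)/3, (3.5+(-20.6)+15.7)/3)
= (0.4, -0.4667)

(0.4, -0.4667)


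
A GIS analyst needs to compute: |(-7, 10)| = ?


|u| = sqrt((-7)^2 + 10^2) = sqrt(149) = 12.2066

12.2066


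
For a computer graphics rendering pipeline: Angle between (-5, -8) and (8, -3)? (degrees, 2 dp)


u.v = -16, |u| = sqrt(89) = 9.434, |v| = sqrt(73) = 8.544
cos(theta) = u.v/(|u||v|) = -16/sqrt(6497) = -0.198501
theta = acos(-0.198501) = 101.45 degrees

101.45 degrees


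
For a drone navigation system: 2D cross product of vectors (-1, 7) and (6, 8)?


u x v = u_x*v_y - u_y*v_x = (-1)*8 - 7*6
= (-8) - 42 = -50

-50


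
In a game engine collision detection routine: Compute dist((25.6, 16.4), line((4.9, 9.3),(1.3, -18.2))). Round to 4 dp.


|cross product| = 543.69
|line direction| = sqrt(769.21) = 27.7346
Distance = 543.69/sqrt(769.21) = 19.6033

19.6033


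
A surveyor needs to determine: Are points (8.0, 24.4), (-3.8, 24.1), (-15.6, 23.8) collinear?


Cross product: ((-3.8)-8)*(23.8-24.4) - (24.1-24.4)*((-15.6)-8)
= 0

Yes, collinear


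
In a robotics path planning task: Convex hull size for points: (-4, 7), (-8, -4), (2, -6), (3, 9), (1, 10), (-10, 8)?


Convex hull vertices (CCW): (-10, 8), (-8, -4), (2, -6), (3, 9), (1, 10)
Count = 5

5


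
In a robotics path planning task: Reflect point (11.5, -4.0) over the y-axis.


Reflection over y-axis: (x,y) -> (-x,y)
(11.5, -4) -> (-11.5, -4)

(-11.5, -4)


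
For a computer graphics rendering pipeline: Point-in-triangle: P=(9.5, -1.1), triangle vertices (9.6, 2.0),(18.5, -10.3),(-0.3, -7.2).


Cross products: AB x AP = -28.82, BC x BP = -145.06, CA x CP = -29.77
All same sign? yes

Yes, inside


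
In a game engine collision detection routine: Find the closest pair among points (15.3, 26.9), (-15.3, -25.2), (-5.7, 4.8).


d(P0,P1) = 60.4216, d(P0,P2) = 30.4862, d(P1,P2) = 31.4986
Closest: P0 and P2

Closest pair: (15.3, 26.9) and (-5.7, 4.8), distance = 30.4862


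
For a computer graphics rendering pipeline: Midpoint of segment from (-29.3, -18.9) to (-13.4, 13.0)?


M = (((-29.3)+(-13.4))/2, ((-18.9)+13)/2)
= (-21.35, -2.95)

(-21.35, -2.95)


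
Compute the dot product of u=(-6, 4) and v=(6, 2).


u . v = u_x*v_x + u_y*v_y = (-6)*6 + 4*2
= (-36) + 8 = -28

-28


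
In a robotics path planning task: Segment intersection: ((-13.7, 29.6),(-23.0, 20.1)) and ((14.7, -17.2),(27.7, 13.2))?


Cross products: d1=1471.76, d2=1630.98, d3=705.04, d4=545.82
d1*d2 < 0 and d3*d4 < 0? no

No, they don't intersect


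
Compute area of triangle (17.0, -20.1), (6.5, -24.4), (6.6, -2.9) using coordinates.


Area = |x_A(y_B-y_C) + x_B(y_C-y_A) + x_C(y_A-y_B)|/2
= |(-365.5) + 111.8 + 28.38|/2
= 225.32/2 = 112.66

112.66


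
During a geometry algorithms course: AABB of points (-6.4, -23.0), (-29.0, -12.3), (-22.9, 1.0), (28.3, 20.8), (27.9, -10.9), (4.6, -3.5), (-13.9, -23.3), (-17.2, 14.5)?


x range: [-29, 28.3]
y range: [-23.3, 20.8]
Bounding box: (-29,-23.3) to (28.3,20.8)

(-29,-23.3) to (28.3,20.8)


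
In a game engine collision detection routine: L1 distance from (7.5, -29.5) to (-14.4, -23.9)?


|7.5-(-14.4)| + |(-29.5)-(-23.9)| = 21.9 + 5.6 = 27.5

27.5


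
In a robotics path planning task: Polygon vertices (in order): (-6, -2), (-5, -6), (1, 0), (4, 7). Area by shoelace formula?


Shoelace sum: ((-6)*(-6) - (-5)*(-2)) + ((-5)*0 - 1*(-6)) + (1*7 - 4*0) + (4*(-2) - (-6)*7)
= 73
Area = |73|/2 = 36.5

36.5


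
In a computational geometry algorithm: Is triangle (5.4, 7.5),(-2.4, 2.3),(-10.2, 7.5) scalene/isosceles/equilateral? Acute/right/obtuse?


Side lengths squared: AB^2=87.88, BC^2=87.88, CA^2=243.36
Sorted: [87.88, 87.88, 243.36]
By sides: Isosceles, By angles: Obtuse

Isosceles, Obtuse


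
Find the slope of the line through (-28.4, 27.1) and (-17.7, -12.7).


slope = (y2-y1)/(x2-x1) = ((-12.7)-27.1)/((-17.7)-(-28.4)) = (-39.8)/10.7 = -3.7196

-3.7196


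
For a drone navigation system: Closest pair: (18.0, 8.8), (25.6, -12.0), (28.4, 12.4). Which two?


d(P0,P1) = 22.145, d(P0,P2) = 11.0055, d(P1,P2) = 24.5601
Closest: P0 and P2

Closest pair: (18.0, 8.8) and (28.4, 12.4), distance = 11.0055


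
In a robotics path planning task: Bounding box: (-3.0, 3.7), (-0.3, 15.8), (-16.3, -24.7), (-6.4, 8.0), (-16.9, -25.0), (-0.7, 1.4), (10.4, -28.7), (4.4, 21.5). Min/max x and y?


x range: [-16.9, 10.4]
y range: [-28.7, 21.5]
Bounding box: (-16.9,-28.7) to (10.4,21.5)

(-16.9,-28.7) to (10.4,21.5)


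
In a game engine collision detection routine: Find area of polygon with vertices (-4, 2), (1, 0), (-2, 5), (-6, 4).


Shoelace sum: ((-4)*0 - 1*2) + (1*5 - (-2)*0) + ((-2)*4 - (-6)*5) + ((-6)*2 - (-4)*4)
= 29
Area = |29|/2 = 14.5

14.5


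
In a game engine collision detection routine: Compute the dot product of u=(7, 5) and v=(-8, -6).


u . v = u_x*v_x + u_y*v_y = 7*(-8) + 5*(-6)
= (-56) + (-30) = -86

-86


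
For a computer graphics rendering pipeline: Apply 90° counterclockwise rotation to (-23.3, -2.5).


90° CCW: (x,y) -> (-y, x)
(-23.3,-2.5) -> (2.5, -23.3)

(2.5, -23.3)


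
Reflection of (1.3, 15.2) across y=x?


Reflection over y=x: (x,y) -> (y,x)
(1.3, 15.2) -> (15.2, 1.3)

(15.2, 1.3)


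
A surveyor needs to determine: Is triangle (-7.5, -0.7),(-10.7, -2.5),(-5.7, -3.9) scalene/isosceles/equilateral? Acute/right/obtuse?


Side lengths squared: AB^2=13.48, BC^2=26.96, CA^2=13.48
Sorted: [13.48, 13.48, 26.96]
By sides: Isosceles, By angles: Right

Isosceles, Right


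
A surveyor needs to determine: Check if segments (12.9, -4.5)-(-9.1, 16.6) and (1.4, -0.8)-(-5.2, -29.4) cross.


Cross products: d1=353.32, d2=-415.14, d3=161.25, d4=929.71
d1*d2 < 0 and d3*d4 < 0? no

No, they don't intersect


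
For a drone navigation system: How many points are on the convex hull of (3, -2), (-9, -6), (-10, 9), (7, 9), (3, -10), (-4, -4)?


Convex hull vertices (CCW): (-10, 9), (-9, -6), (3, -10), (7, 9)
Count = 4

4


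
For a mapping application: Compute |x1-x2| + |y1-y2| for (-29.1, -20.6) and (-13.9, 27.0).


|(-29.1)-(-13.9)| + |(-20.6)-27| = 15.2 + 47.6 = 62.8

62.8


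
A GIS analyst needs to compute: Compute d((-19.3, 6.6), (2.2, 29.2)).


dx=21.5, dy=22.6
d^2 = 21.5^2 + 22.6^2 = 973.01
d = sqrt(973.01) = 31.1931

31.1931


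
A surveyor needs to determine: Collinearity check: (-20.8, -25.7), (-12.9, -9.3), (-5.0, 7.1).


Cross product: ((-12.9)-(-20.8))*(7.1-(-25.7)) - ((-9.3)-(-25.7))*((-5)-(-20.8))
= 0

Yes, collinear


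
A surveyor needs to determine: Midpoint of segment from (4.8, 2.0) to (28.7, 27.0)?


M = ((4.8+28.7)/2, (2+27)/2)
= (16.75, 14.5)

(16.75, 14.5)


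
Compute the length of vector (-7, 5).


|u| = sqrt((-7)^2 + 5^2) = sqrt(74) = 8.6023

8.6023


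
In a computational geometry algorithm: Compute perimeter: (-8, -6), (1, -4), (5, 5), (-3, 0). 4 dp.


Sides: (-8, -6)->(1, -4): sqrt(85) = 9.219544, (1, -4)->(5, 5): sqrt(97) = 9.848858, (5, 5)->(-3, 0): sqrt(89) = 9.433981, (-3, 0)->(-8, -6): sqrt(61) = 7.81025
Sum = 36.312633
Perimeter = 36.3126

36.3126


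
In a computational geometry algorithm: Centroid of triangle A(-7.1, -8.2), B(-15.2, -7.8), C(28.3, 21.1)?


Centroid = ((x_A+x_B+x_C)/3, (y_A+y_B+y_C)/3)
= (((-7.1)+(-15.2)+28.3)/3, ((-8.2)+(-7.8)+21.1)/3)
= (2, 1.7)

(2, 1.7)


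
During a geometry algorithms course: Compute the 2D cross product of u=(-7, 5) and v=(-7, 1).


u x v = u_x*v_y - u_y*v_x = (-7)*1 - 5*(-7)
= (-7) - (-35) = 28

28


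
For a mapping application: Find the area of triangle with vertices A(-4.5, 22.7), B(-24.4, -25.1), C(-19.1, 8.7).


Area = |x_A(y_B-y_C) + x_B(y_C-y_A) + x_C(y_A-y_B)|/2
= |152.1 + 341.6 + (-912.98)|/2
= 419.28/2 = 209.64

209.64


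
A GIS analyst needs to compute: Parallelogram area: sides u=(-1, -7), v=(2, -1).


|u x v| = |(-1)*(-1) - (-7)*2|
= |1 - (-14)| = 15

15


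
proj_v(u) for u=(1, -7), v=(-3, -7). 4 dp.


u.v = 46, |v| = sqrt(58) = 7.6158
Scalar projection = u.v / |v| = 46 / sqrt(58) = 6.0401

6.0401


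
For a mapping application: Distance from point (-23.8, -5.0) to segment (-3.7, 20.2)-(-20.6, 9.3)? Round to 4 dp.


Project P onto AB: t = 1 (clamped to [0,1])
Closest point on segment: (-20.6, 9.3)
Distance: 14.6537

14.6537


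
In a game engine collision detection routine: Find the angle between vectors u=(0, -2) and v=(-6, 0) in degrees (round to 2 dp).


u.v = 0, |u| = sqrt(4) = 2, |v| = sqrt(36) = 6
cos(theta) = u.v/(|u||v|) = 0/sqrt(144) = 0
theta = acos(0) = 90 degrees

90 degrees


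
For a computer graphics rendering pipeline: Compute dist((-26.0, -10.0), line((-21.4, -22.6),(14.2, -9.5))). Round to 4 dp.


|cross product| = 508.82
|line direction| = sqrt(1438.97) = 37.9338
Distance = 508.82/sqrt(1438.97) = 13.4134

13.4134


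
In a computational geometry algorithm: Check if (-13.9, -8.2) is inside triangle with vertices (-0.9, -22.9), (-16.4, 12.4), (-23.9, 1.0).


Cross products: AB x AP = 231.05, BC x BP = 183, CA x CP = 27.4
All same sign? yes

Yes, inside


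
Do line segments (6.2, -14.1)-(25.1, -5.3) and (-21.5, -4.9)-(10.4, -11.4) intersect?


Cross products: d1=-113.43, d2=290.14, d3=417.64, d4=14.07
d1*d2 < 0 and d3*d4 < 0? no

No, they don't intersect


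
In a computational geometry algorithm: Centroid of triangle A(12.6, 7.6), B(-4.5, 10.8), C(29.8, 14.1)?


Centroid = ((x_A+x_B+x_C)/3, (y_A+y_B+y_C)/3)
= ((12.6+(-4.5)+29.8)/3, (7.6+10.8+14.1)/3)
= (12.6333, 10.8333)

(12.6333, 10.8333)


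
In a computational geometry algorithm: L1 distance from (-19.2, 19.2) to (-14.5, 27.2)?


|(-19.2)-(-14.5)| + |19.2-27.2| = 4.7 + 8 = 12.7

12.7


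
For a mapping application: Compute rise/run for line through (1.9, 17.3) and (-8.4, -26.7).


slope = (y2-y1)/(x2-x1) = ((-26.7)-17.3)/((-8.4)-1.9) = (-44)/(-10.3) = 4.2718

4.2718


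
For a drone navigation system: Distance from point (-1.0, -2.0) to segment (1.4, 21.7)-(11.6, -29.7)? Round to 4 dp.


Project P onto AB: t = 0.4347 (clamped to [0,1])
Closest point on segment: (5.834, -0.6438)
Distance: 6.9673

6.9673


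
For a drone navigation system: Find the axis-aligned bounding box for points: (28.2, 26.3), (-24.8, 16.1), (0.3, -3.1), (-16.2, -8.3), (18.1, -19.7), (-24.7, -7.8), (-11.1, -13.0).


x range: [-24.8, 28.2]
y range: [-19.7, 26.3]
Bounding box: (-24.8,-19.7) to (28.2,26.3)

(-24.8,-19.7) to (28.2,26.3)


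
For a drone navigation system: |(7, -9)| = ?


|u| = sqrt(7^2 + (-9)^2) = sqrt(130) = 11.4018

11.4018


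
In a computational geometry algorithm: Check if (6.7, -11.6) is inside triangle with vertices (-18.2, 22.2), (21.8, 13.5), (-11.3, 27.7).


Cross products: AB x AP = -1135.37, BC x BP = 1045.23, CA x CP = 370.17
All same sign? no

No, outside


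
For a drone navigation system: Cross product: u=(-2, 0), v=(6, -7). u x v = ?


u x v = u_x*v_y - u_y*v_x = (-2)*(-7) - 0*6
= 14 - 0 = 14

14


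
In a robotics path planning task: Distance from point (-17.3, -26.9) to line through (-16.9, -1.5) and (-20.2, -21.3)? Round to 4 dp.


|cross product| = 75.9
|line direction| = sqrt(402.93) = 20.0731
Distance = 75.9/sqrt(402.93) = 3.7812

3.7812


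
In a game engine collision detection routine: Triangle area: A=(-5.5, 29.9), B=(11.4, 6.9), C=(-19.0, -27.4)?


Area = |x_A(y_B-y_C) + x_B(y_C-y_A) + x_C(y_A-y_B)|/2
= |(-188.65) + (-653.22) + (-437)|/2
= 1278.87/2 = 639.435

639.435


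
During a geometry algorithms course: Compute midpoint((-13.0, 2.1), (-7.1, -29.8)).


M = (((-13)+(-7.1))/2, (2.1+(-29.8))/2)
= (-10.05, -13.85)

(-10.05, -13.85)


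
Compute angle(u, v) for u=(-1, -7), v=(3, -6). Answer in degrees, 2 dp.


u.v = 39, |u| = sqrt(50) = 7.0711, |v| = sqrt(45) = 6.7082
cos(theta) = u.v/(|u||v|) = 39/sqrt(2250) = 0.822192
theta = acos(0.822192) = 34.7 degrees

34.7 degrees


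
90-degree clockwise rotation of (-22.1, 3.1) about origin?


90° CW: (x,y) -> (y, -x)
(-22.1,3.1) -> (3.1, 22.1)

(3.1, 22.1)


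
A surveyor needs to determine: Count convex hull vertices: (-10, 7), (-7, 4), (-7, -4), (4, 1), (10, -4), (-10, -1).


Convex hull vertices (CCW): (-10, -1), (-7, -4), (10, -4), (4, 1), (-10, 7)
Count = 5

5


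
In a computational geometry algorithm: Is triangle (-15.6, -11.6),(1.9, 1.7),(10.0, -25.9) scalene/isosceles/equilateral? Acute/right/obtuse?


Side lengths squared: AB^2=483.14, BC^2=827.37, CA^2=859.85
Sorted: [483.14, 827.37, 859.85]
By sides: Scalene, By angles: Acute

Scalene, Acute


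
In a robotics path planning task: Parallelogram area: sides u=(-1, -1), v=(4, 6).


|u x v| = |(-1)*6 - (-1)*4|
= |(-6) - (-4)| = 2

2


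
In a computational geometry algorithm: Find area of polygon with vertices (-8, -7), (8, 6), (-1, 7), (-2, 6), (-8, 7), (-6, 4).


Shoelace sum: ((-8)*6 - 8*(-7)) + (8*7 - (-1)*6) + ((-1)*6 - (-2)*7) + ((-2)*7 - (-8)*6) + ((-8)*4 - (-6)*7) + ((-6)*(-7) - (-8)*4)
= 196
Area = |196|/2 = 98

98


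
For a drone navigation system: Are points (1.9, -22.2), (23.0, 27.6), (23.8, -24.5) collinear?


Cross product: (23-1.9)*((-24.5)-(-22.2)) - (27.6-(-22.2))*(23.8-1.9)
= -1139.15

No, not collinear


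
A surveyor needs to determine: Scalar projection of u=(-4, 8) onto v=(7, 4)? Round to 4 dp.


u.v = 4, |v| = sqrt(65) = 8.0623
Scalar projection = u.v / |v| = 4 / sqrt(65) = 0.4961

0.4961


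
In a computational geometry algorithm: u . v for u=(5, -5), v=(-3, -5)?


u . v = u_x*v_x + u_y*v_y = 5*(-3) + (-5)*(-5)
= (-15) + 25 = 10

10


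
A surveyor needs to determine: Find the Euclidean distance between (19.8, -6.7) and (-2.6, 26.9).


dx=-22.4, dy=33.6
d^2 = (-22.4)^2 + 33.6^2 = 1630.72
d = sqrt(1630.72) = 40.3822

40.3822


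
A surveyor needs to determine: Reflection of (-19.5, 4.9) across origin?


Reflection over origin: (x,y) -> (-x,-y)
(-19.5, 4.9) -> (19.5, -4.9)

(19.5, -4.9)


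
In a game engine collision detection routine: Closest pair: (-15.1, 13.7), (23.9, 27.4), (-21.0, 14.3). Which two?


d(P0,P1) = 41.3363, d(P0,P2) = 5.9304, d(P1,P2) = 46.772
Closest: P0 and P2

Closest pair: (-15.1, 13.7) and (-21.0, 14.3), distance = 5.9304


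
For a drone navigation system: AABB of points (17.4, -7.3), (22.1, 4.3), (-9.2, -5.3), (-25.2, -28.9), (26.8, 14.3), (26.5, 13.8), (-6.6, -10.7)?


x range: [-25.2, 26.8]
y range: [-28.9, 14.3]
Bounding box: (-25.2,-28.9) to (26.8,14.3)

(-25.2,-28.9) to (26.8,14.3)


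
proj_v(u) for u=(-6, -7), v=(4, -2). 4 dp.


u.v = -10, |v| = sqrt(20) = 4.4721
Scalar projection = u.v / |v| = -10 / sqrt(20) = -2.2361

-2.2361


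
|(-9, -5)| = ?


|u| = sqrt((-9)^2 + (-5)^2) = sqrt(106) = 10.2956

10.2956


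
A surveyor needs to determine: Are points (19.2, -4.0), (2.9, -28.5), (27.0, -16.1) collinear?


Cross product: (2.9-19.2)*((-16.1)-(-4)) - ((-28.5)-(-4))*(27-19.2)
= 388.33

No, not collinear


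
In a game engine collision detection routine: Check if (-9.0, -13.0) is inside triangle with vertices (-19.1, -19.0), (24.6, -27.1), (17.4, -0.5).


Cross products: AB x AP = 344.01, BC x BP = 792.24, CA x CP = -32.15
All same sign? no

No, outside


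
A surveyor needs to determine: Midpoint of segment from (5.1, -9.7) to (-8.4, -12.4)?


M = ((5.1+(-8.4))/2, ((-9.7)+(-12.4))/2)
= (-1.65, -11.05)

(-1.65, -11.05)


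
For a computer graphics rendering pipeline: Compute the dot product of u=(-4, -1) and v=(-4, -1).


u . v = u_x*v_x + u_y*v_y = (-4)*(-4) + (-1)*(-1)
= 16 + 1 = 17

17


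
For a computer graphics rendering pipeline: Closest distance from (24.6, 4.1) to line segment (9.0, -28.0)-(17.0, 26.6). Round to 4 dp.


Project P onto AB: t = 0.6165 (clamped to [0,1])
Closest point on segment: (13.9323, 5.663)
Distance: 10.7816

10.7816


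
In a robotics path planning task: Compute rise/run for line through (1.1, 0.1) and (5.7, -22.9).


slope = (y2-y1)/(x2-x1) = ((-22.9)-0.1)/(5.7-1.1) = (-23)/4.6 = -5

-5


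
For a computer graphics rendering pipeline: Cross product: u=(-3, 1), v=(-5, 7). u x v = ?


u x v = u_x*v_y - u_y*v_x = (-3)*7 - 1*(-5)
= (-21) - (-5) = -16

-16


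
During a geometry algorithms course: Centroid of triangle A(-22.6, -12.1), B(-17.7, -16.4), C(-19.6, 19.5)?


Centroid = ((x_A+x_B+x_C)/3, (y_A+y_B+y_C)/3)
= (((-22.6)+(-17.7)+(-19.6))/3, ((-12.1)+(-16.4)+19.5)/3)
= (-19.9667, -3)

(-19.9667, -3)


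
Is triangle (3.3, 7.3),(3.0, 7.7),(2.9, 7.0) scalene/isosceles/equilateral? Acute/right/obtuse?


Side lengths squared: AB^2=0.25, BC^2=0.5, CA^2=0.25
Sorted: [0.25, 0.25, 0.5]
By sides: Isosceles, By angles: Right

Isosceles, Right


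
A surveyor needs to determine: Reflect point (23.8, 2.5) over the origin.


Reflection over origin: (x,y) -> (-x,-y)
(23.8, 2.5) -> (-23.8, -2.5)

(-23.8, -2.5)


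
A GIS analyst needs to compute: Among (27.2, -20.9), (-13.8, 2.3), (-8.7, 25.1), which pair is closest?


d(P0,P1) = 47.1088, d(P0,P2) = 58.3507, d(P1,P2) = 23.3634
Closest: P1 and P2

Closest pair: (-13.8, 2.3) and (-8.7, 25.1), distance = 23.3634


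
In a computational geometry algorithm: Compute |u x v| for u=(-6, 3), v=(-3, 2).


|u x v| = |(-6)*2 - 3*(-3)|
= |(-12) - (-9)| = 3

3


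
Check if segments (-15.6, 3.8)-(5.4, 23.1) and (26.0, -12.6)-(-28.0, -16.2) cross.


Cross products: d1=-1035.36, d2=-2001.96, d3=-1147.28, d4=-180.68
d1*d2 < 0 and d3*d4 < 0? no

No, they don't intersect


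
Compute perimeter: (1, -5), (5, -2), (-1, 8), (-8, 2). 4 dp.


Sides: (1, -5)->(5, -2): sqrt(25) = 5, (5, -2)->(-1, 8): sqrt(136) = 11.661904, (-1, 8)->(-8, 2): sqrt(85) = 9.219544, (-8, 2)->(1, -5): sqrt(130) = 11.401754
Sum = 37.283202
Perimeter = 37.2832

37.2832


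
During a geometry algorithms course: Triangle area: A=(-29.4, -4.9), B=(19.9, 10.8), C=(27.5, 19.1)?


Area = |x_A(y_B-y_C) + x_B(y_C-y_A) + x_C(y_A-y_B)|/2
= |244.02 + 477.6 + (-431.75)|/2
= 289.87/2 = 144.935

144.935


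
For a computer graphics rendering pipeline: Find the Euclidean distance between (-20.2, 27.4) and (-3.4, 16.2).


dx=16.8, dy=-11.2
d^2 = 16.8^2 + (-11.2)^2 = 407.68
d = sqrt(407.68) = 20.1911

20.1911


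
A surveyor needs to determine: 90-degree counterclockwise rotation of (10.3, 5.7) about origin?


90° CCW: (x,y) -> (-y, x)
(10.3,5.7) -> (-5.7, 10.3)

(-5.7, 10.3)


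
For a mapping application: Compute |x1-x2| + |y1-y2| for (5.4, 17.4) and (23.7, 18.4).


|5.4-23.7| + |17.4-18.4| = 18.3 + 1 = 19.3

19.3


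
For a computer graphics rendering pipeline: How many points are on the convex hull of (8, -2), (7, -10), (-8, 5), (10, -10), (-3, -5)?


Convex hull vertices (CCW): (-8, 5), (-3, -5), (7, -10), (10, -10), (8, -2)
Count = 5

5


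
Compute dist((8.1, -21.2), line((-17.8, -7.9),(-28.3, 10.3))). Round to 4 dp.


|cross product| = 331.73
|line direction| = sqrt(441.49) = 21.0117
Distance = 331.73/sqrt(441.49) = 15.7879

15.7879


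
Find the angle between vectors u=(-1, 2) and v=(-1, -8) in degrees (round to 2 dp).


u.v = -15, |u| = sqrt(5) = 2.2361, |v| = sqrt(65) = 8.0623
cos(theta) = u.v/(|u||v|) = -15/sqrt(325) = -0.83205
theta = acos(-0.83205) = 146.31 degrees

146.31 degrees


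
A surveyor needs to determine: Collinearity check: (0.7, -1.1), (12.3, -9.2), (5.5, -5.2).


Cross product: (12.3-0.7)*((-5.2)-(-1.1)) - ((-9.2)-(-1.1))*(5.5-0.7)
= -8.68

No, not collinear


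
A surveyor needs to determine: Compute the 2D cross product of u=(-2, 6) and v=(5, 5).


u x v = u_x*v_y - u_y*v_x = (-2)*5 - 6*5
= (-10) - 30 = -40

-40


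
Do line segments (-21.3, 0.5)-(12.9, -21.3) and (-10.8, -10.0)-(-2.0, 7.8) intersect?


Cross products: d1=279.3, d2=-521.3, d3=-130.2, d4=670.4
d1*d2 < 0 and d3*d4 < 0? yes

Yes, they intersect


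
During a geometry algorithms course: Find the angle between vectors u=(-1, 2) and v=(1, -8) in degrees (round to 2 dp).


u.v = -17, |u| = sqrt(5) = 2.2361, |v| = sqrt(65) = 8.0623
cos(theta) = u.v/(|u||v|) = -17/sqrt(325) = -0.94299
theta = acos(-0.94299) = 160.56 degrees

160.56 degrees


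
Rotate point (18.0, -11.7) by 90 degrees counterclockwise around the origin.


90° CCW: (x,y) -> (-y, x)
(18,-11.7) -> (11.7, 18)

(11.7, 18)


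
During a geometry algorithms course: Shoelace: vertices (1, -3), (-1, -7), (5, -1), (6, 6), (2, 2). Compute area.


Shoelace sum: (1*(-7) - (-1)*(-3)) + ((-1)*(-1) - 5*(-7)) + (5*6 - 6*(-1)) + (6*2 - 2*6) + (2*(-3) - 1*2)
= 54
Area = |54|/2 = 27

27


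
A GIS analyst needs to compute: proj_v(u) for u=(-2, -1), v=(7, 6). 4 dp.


u.v = -20, |v| = sqrt(85) = 9.2195
Scalar projection = u.v / |v| = -20 / sqrt(85) = -2.1693

-2.1693


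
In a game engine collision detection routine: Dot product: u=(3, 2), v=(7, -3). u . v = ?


u . v = u_x*v_x + u_y*v_y = 3*7 + 2*(-3)
= 21 + (-6) = 15

15


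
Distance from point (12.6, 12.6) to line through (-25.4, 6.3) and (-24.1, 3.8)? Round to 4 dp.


|cross product| = 103.19
|line direction| = sqrt(7.94) = 2.8178
Distance = 103.19/sqrt(7.94) = 36.6208

36.6208


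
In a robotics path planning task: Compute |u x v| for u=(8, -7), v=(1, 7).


|u x v| = |8*7 - (-7)*1|
= |56 - (-7)| = 63

63


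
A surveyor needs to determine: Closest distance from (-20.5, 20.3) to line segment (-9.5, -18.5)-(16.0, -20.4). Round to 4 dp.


Project P onto AB: t = 0 (clamped to [0,1])
Closest point on segment: (-9.5, -18.5)
Distance: 40.3291

40.3291


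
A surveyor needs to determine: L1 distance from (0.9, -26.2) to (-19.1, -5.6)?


|0.9-(-19.1)| + |(-26.2)-(-5.6)| = 20 + 20.6 = 40.6

40.6


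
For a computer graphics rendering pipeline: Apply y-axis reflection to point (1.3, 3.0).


Reflection over y-axis: (x,y) -> (-x,y)
(1.3, 3) -> (-1.3, 3)

(-1.3, 3)


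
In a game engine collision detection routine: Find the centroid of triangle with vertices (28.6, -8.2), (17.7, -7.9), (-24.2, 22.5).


Centroid = ((x_A+x_B+x_C)/3, (y_A+y_B+y_C)/3)
= ((28.6+17.7+(-24.2))/3, ((-8.2)+(-7.9)+22.5)/3)
= (7.3667, 2.1333)

(7.3667, 2.1333)


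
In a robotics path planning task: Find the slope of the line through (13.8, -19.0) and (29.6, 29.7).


slope = (y2-y1)/(x2-x1) = (29.7-(-19))/(29.6-13.8) = 48.7/15.8 = 3.0823

3.0823


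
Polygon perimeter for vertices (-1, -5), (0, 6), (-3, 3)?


Sides: (-1, -5)->(0, 6): sqrt(122) = 11.045361, (0, 6)->(-3, 3): sqrt(18) = 4.242641, (-3, 3)->(-1, -5): sqrt(68) = 8.246211
Sum = 23.534213
Perimeter = 23.5342

23.5342


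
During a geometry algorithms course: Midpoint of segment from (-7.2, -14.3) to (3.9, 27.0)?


M = (((-7.2)+3.9)/2, ((-14.3)+27)/2)
= (-1.65, 6.35)

(-1.65, 6.35)


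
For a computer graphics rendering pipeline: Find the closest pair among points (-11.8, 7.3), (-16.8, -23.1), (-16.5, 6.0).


d(P0,P1) = 30.8084, d(P0,P2) = 4.8765, d(P1,P2) = 29.1015
Closest: P0 and P2

Closest pair: (-11.8, 7.3) and (-16.5, 6.0), distance = 4.8765


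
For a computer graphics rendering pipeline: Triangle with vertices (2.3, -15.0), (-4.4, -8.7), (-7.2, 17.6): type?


Side lengths squared: AB^2=84.58, BC^2=699.53, CA^2=1153.01
Sorted: [84.58, 699.53, 1153.01]
By sides: Scalene, By angles: Obtuse

Scalene, Obtuse


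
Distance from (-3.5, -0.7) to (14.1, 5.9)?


dx=17.6, dy=6.6
d^2 = 17.6^2 + 6.6^2 = 353.32
d = sqrt(353.32) = 18.7968

18.7968


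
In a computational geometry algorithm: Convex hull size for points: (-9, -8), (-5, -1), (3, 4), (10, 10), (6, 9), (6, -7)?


Convex hull vertices (CCW): (-9, -8), (6, -7), (10, 10), (6, 9), (-5, -1)
Count = 5

5


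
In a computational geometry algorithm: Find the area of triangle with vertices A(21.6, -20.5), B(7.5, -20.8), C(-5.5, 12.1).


Area = |x_A(y_B-y_C) + x_B(y_C-y_A) + x_C(y_A-y_B)|/2
= |(-710.64) + 244.5 + (-1.65)|/2
= 467.79/2 = 233.895

233.895


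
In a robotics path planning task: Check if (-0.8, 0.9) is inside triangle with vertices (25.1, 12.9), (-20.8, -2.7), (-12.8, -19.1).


Cross products: AB x AP = 146.76, BC x BP = 356.8, CA x CP = 374
All same sign? yes

Yes, inside


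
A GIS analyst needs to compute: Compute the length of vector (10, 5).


|u| = sqrt(10^2 + 5^2) = sqrt(125) = 11.1803

11.1803


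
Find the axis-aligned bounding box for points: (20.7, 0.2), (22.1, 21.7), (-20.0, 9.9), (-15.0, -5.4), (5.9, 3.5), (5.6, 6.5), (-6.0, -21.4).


x range: [-20, 22.1]
y range: [-21.4, 21.7]
Bounding box: (-20,-21.4) to (22.1,21.7)

(-20,-21.4) to (22.1,21.7)


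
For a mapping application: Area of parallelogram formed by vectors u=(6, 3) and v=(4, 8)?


|u x v| = |6*8 - 3*4|
= |48 - 12| = 36

36


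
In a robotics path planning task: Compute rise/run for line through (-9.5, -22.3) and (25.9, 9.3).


slope = (y2-y1)/(x2-x1) = (9.3-(-22.3))/(25.9-(-9.5)) = 31.6/35.4 = 0.8927

0.8927


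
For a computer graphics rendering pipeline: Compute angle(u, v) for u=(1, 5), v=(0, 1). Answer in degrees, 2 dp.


u.v = 5, |u| = sqrt(26) = 5.099, |v| = sqrt(1) = 1
cos(theta) = u.v/(|u||v|) = 5/sqrt(26) = 0.980581
theta = acos(0.980581) = 11.31 degrees

11.31 degrees


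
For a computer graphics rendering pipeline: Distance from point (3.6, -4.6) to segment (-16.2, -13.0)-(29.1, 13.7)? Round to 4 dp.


Project P onto AB: t = 0.4055 (clamped to [0,1])
Closest point on segment: (2.1695, -2.173)
Distance: 2.8173

2.8173


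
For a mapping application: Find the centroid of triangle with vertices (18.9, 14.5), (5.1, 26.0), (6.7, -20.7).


Centroid = ((x_A+x_B+x_C)/3, (y_A+y_B+y_C)/3)
= ((18.9+5.1+6.7)/3, (14.5+26+(-20.7))/3)
= (10.2333, 6.6)

(10.2333, 6.6)


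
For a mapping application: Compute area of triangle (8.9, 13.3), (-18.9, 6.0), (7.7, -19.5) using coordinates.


Area = |x_A(y_B-y_C) + x_B(y_C-y_A) + x_C(y_A-y_B)|/2
= |226.95 + 619.92 + 56.21|/2
= 903.08/2 = 451.54

451.54


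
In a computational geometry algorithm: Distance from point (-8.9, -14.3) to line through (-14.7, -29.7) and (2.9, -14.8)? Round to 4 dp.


|cross product| = 184.62
|line direction| = sqrt(531.77) = 23.0601
Distance = 184.62/sqrt(531.77) = 8.006

8.006


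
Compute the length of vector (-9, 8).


|u| = sqrt((-9)^2 + 8^2) = sqrt(145) = 12.0416

12.0416


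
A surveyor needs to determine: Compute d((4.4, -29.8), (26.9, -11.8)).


dx=22.5, dy=18
d^2 = 22.5^2 + 18^2 = 830.25
d = sqrt(830.25) = 28.8141

28.8141


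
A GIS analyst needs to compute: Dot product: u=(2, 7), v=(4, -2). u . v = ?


u . v = u_x*v_x + u_y*v_y = 2*4 + 7*(-2)
= 8 + (-14) = -6

-6


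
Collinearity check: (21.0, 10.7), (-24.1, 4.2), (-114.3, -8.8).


Cross product: ((-24.1)-21)*((-8.8)-10.7) - (4.2-10.7)*((-114.3)-21)
= 0

Yes, collinear


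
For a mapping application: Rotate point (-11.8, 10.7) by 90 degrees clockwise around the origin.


90° CW: (x,y) -> (y, -x)
(-11.8,10.7) -> (10.7, 11.8)

(10.7, 11.8)


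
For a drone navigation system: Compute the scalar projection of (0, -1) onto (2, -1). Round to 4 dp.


u.v = 1, |v| = sqrt(5) = 2.2361
Scalar projection = u.v / |v| = 1 / sqrt(5) = 0.4472

0.4472


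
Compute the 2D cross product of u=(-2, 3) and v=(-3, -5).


u x v = u_x*v_y - u_y*v_x = (-2)*(-5) - 3*(-3)
= 10 - (-9) = 19

19


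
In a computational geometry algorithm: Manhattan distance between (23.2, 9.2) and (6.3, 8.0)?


|23.2-6.3| + |9.2-8| = 16.9 + 1.2 = 18.1

18.1


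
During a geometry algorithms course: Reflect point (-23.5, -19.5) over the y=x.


Reflection over y=x: (x,y) -> (y,x)
(-23.5, -19.5) -> (-19.5, -23.5)

(-19.5, -23.5)


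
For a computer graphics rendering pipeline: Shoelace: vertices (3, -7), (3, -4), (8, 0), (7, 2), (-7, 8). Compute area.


Shoelace sum: (3*(-4) - 3*(-7)) + (3*0 - 8*(-4)) + (8*2 - 7*0) + (7*8 - (-7)*2) + ((-7)*(-7) - 3*8)
= 152
Area = |152|/2 = 76

76


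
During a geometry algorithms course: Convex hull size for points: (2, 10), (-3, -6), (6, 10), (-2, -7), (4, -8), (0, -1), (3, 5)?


Convex hull vertices (CCW): (-3, -6), (-2, -7), (4, -8), (6, 10), (2, 10)
Count = 5

5


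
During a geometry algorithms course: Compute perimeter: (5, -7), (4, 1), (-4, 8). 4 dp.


Sides: (5, -7)->(4, 1): sqrt(65) = 8.062258, (4, 1)->(-4, 8): sqrt(113) = 10.630146, (-4, 8)->(5, -7): sqrt(306) = 17.492856
Sum = 36.18526
Perimeter = 36.1853

36.1853


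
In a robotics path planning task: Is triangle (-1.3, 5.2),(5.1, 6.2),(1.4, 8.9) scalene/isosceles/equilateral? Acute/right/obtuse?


Side lengths squared: AB^2=41.96, BC^2=20.98, CA^2=20.98
Sorted: [20.98, 20.98, 41.96]
By sides: Isosceles, By angles: Right

Isosceles, Right


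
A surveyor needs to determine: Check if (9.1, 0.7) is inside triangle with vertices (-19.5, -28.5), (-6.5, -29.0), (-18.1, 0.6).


Cross products: AB x AP = 393.9, BC x BP = -806.28, CA x CP = 791.38
All same sign? no

No, outside


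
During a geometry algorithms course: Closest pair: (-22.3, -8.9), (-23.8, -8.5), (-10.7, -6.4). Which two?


d(P0,P1) = 1.5524, d(P0,P2) = 11.8663, d(P1,P2) = 13.2673
Closest: P0 and P1

Closest pair: (-22.3, -8.9) and (-23.8, -8.5), distance = 1.5524


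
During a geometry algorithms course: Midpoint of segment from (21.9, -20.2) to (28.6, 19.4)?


M = ((21.9+28.6)/2, ((-20.2)+19.4)/2)
= (25.25, -0.4)

(25.25, -0.4)


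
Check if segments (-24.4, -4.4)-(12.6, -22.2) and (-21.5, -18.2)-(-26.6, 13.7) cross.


Cross products: d1=22.13, d2=-1067.39, d3=-458.98, d4=630.54
d1*d2 < 0 and d3*d4 < 0? yes

Yes, they intersect


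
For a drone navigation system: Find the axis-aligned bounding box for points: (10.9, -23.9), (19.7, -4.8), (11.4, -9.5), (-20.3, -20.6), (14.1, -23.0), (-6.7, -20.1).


x range: [-20.3, 19.7]
y range: [-23.9, -4.8]
Bounding box: (-20.3,-23.9) to (19.7,-4.8)

(-20.3,-23.9) to (19.7,-4.8)


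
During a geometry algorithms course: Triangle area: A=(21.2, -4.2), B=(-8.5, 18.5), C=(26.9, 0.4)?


Area = |x_A(y_B-y_C) + x_B(y_C-y_A) + x_C(y_A-y_B)|/2
= |383.72 + (-39.1) + (-610.63)|/2
= 266.01/2 = 133.005

133.005


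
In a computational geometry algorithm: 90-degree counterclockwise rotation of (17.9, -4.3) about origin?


90° CCW: (x,y) -> (-y, x)
(17.9,-4.3) -> (4.3, 17.9)

(4.3, 17.9)


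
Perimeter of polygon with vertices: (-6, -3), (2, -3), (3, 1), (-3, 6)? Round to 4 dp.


Sides: (-6, -3)->(2, -3): sqrt(64) = 8, (2, -3)->(3, 1): sqrt(17) = 4.123106, (3, 1)->(-3, 6): sqrt(61) = 7.81025, (-3, 6)->(-6, -3): sqrt(90) = 9.486833
Sum = 29.420189
Perimeter = 29.4202

29.4202


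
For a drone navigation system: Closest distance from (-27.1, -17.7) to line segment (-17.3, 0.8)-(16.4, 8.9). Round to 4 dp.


Project P onto AB: t = 0 (clamped to [0,1])
Closest point on segment: (-17.3, 0.8)
Distance: 20.9354

20.9354


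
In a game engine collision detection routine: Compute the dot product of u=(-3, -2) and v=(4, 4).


u . v = u_x*v_x + u_y*v_y = (-3)*4 + (-2)*4
= (-12) + (-8) = -20

-20


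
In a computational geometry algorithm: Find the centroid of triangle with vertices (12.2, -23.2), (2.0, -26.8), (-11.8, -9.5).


Centroid = ((x_A+x_B+x_C)/3, (y_A+y_B+y_C)/3)
= ((12.2+2+(-11.8))/3, ((-23.2)+(-26.8)+(-9.5))/3)
= (0.8, -19.8333)

(0.8, -19.8333)


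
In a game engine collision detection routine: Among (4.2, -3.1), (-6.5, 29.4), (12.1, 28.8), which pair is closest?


d(P0,P1) = 34.2161, d(P0,P2) = 32.8637, d(P1,P2) = 18.6097
Closest: P1 and P2

Closest pair: (-6.5, 29.4) and (12.1, 28.8), distance = 18.6097


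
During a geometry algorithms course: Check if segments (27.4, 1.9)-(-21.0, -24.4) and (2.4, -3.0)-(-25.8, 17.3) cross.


Cross products: d1=-645.68, d2=1078.5, d3=-420.34, d4=-2144.52
d1*d2 < 0 and d3*d4 < 0? no

No, they don't intersect


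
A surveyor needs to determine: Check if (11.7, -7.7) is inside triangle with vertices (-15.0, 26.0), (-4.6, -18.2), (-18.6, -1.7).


Cross products: AB x AP = 829.66, BC x BP = -415.95, CA x CP = -860.91
All same sign? no

No, outside


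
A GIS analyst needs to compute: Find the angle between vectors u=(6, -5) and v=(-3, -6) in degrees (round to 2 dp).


u.v = 12, |u| = sqrt(61) = 7.8102, |v| = sqrt(45) = 6.7082
cos(theta) = u.v/(|u||v|) = 12/sqrt(2745) = 0.229039
theta = acos(0.229039) = 76.76 degrees

76.76 degrees


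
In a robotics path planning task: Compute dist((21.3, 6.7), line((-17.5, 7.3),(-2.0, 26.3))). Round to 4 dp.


|cross product| = 746.5
|line direction| = sqrt(601.25) = 24.5204
Distance = 746.5/sqrt(601.25) = 30.444

30.444


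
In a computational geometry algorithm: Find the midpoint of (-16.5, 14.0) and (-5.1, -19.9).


M = (((-16.5)+(-5.1))/2, (14+(-19.9))/2)
= (-10.8, -2.95)

(-10.8, -2.95)


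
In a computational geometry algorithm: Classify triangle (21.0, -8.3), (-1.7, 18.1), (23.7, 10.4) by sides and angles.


Side lengths squared: AB^2=1212.25, BC^2=704.45, CA^2=356.98
Sorted: [356.98, 704.45, 1212.25]
By sides: Scalene, By angles: Obtuse

Scalene, Obtuse


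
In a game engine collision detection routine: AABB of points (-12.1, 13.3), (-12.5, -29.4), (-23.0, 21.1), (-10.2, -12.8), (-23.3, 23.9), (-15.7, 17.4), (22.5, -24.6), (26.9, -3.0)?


x range: [-23.3, 26.9]
y range: [-29.4, 23.9]
Bounding box: (-23.3,-29.4) to (26.9,23.9)

(-23.3,-29.4) to (26.9,23.9)


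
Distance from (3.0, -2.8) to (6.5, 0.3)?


dx=3.5, dy=3.1
d^2 = 3.5^2 + 3.1^2 = 21.86
d = sqrt(21.86) = 4.6755

4.6755


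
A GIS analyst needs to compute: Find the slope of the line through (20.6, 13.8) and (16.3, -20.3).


slope = (y2-y1)/(x2-x1) = ((-20.3)-13.8)/(16.3-20.6) = (-34.1)/(-4.3) = 7.9302

7.9302


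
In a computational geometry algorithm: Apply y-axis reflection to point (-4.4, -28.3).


Reflection over y-axis: (x,y) -> (-x,y)
(-4.4, -28.3) -> (4.4, -28.3)

(4.4, -28.3)


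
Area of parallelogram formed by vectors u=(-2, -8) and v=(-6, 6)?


|u x v| = |(-2)*6 - (-8)*(-6)|
= |(-12) - 48| = 60

60


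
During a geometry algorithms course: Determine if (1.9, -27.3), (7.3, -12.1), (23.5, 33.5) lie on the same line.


Cross product: (7.3-1.9)*(33.5-(-27.3)) - ((-12.1)-(-27.3))*(23.5-1.9)
= 0

Yes, collinear


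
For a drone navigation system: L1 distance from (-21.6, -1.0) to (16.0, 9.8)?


|(-21.6)-16| + |(-1)-9.8| = 37.6 + 10.8 = 48.4

48.4


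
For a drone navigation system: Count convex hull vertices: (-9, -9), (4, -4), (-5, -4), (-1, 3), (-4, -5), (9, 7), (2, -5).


Convex hull vertices (CCW): (-9, -9), (2, -5), (4, -4), (9, 7), (-1, 3)
Count = 5

5


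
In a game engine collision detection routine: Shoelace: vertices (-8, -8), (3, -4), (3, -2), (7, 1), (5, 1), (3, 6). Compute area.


Shoelace sum: ((-8)*(-4) - 3*(-8)) + (3*(-2) - 3*(-4)) + (3*1 - 7*(-2)) + (7*1 - 5*1) + (5*6 - 3*1) + (3*(-8) - (-8)*6)
= 132
Area = |132|/2 = 66

66


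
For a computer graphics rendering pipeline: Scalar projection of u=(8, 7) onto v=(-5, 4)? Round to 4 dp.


u.v = -12, |v| = sqrt(41) = 6.4031
Scalar projection = u.v / |v| = -12 / sqrt(41) = -1.8741

-1.8741


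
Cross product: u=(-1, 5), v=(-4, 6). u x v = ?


u x v = u_x*v_y - u_y*v_x = (-1)*6 - 5*(-4)
= (-6) - (-20) = 14

14


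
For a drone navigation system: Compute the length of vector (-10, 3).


|u| = sqrt((-10)^2 + 3^2) = sqrt(109) = 10.4403

10.4403


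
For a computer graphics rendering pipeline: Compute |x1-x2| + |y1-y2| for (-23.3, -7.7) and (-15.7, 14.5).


|(-23.3)-(-15.7)| + |(-7.7)-14.5| = 7.6 + 22.2 = 29.8

29.8


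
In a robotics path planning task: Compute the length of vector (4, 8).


|u| = sqrt(4^2 + 8^2) = sqrt(80) = 8.9443

8.9443


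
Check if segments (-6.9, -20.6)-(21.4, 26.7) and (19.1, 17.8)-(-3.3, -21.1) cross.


Cross products: d1=-151.24, d2=-109.89, d3=-143.08, d4=-184.43
d1*d2 < 0 and d3*d4 < 0? no

No, they don't intersect


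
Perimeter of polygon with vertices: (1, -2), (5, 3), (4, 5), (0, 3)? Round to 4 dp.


Sides: (1, -2)->(5, 3): sqrt(41) = 6.403124, (5, 3)->(4, 5): sqrt(5) = 2.236068, (4, 5)->(0, 3): sqrt(20) = 4.472136, (0, 3)->(1, -2): sqrt(26) = 5.09902
Sum = 18.210348
Perimeter = 18.2103

18.2103


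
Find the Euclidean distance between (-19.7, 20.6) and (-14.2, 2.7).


dx=5.5, dy=-17.9
d^2 = 5.5^2 + (-17.9)^2 = 350.66
d = sqrt(350.66) = 18.7259

18.7259


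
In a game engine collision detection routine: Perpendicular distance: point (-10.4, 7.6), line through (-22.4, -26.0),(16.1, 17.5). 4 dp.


|cross product| = 771.6
|line direction| = sqrt(3374.5) = 58.0904
Distance = 771.6/sqrt(3374.5) = 13.2827

13.2827


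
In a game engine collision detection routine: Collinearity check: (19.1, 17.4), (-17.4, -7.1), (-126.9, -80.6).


Cross product: ((-17.4)-19.1)*((-80.6)-17.4) - ((-7.1)-17.4)*((-126.9)-19.1)
= 0

Yes, collinear


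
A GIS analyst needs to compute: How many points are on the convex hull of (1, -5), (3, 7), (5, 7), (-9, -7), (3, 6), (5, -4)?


Convex hull vertices (CCW): (-9, -7), (1, -5), (5, -4), (5, 7), (3, 7)
Count = 5

5


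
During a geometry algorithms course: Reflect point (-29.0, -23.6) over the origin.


Reflection over origin: (x,y) -> (-x,-y)
(-29, -23.6) -> (29, 23.6)

(29, 23.6)


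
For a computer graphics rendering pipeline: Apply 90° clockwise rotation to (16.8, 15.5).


90° CW: (x,y) -> (y, -x)
(16.8,15.5) -> (15.5, -16.8)

(15.5, -16.8)


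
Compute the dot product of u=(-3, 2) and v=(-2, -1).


u . v = u_x*v_x + u_y*v_y = (-3)*(-2) + 2*(-1)
= 6 + (-2) = 4

4


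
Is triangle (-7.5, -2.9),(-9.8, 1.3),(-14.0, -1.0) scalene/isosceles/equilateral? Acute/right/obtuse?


Side lengths squared: AB^2=22.93, BC^2=22.93, CA^2=45.86
Sorted: [22.93, 22.93, 45.86]
By sides: Isosceles, By angles: Right

Isosceles, Right


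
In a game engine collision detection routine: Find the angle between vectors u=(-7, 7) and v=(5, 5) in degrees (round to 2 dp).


u.v = 0, |u| = sqrt(98) = 9.8995, |v| = sqrt(50) = 7.0711
cos(theta) = u.v/(|u||v|) = 0/sqrt(4900) = 0
theta = acos(0) = 90 degrees

90 degrees


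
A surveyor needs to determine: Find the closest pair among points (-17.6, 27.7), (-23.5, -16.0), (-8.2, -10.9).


d(P0,P1) = 44.0965, d(P0,P2) = 39.7281, d(P1,P2) = 16.1276
Closest: P1 and P2

Closest pair: (-23.5, -16.0) and (-8.2, -10.9), distance = 16.1276
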